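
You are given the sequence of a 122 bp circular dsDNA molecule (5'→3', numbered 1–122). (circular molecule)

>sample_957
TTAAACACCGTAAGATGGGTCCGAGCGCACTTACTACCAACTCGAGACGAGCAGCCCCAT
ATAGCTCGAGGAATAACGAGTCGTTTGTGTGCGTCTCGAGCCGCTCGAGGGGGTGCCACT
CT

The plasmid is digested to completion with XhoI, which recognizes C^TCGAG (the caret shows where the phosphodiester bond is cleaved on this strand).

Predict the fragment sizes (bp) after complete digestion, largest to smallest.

59, 30, 24, 9 bp

XhoI sites (CTCGAG) start at positions 41, 65, 95, 104.
XhoI cuts after the first base of each site, so after positions 41, 65, 95, 104.
Circular molecule, 4 cuts → 4 fragments:
  42–65 → 24 bp
  66–95 → 30 bp
  96–104 → 9 bp
  105–122 then 1–41 → 18 + 41 = 59 bp
Sorted largest to smallest: 59, 30, 24, 9 bp.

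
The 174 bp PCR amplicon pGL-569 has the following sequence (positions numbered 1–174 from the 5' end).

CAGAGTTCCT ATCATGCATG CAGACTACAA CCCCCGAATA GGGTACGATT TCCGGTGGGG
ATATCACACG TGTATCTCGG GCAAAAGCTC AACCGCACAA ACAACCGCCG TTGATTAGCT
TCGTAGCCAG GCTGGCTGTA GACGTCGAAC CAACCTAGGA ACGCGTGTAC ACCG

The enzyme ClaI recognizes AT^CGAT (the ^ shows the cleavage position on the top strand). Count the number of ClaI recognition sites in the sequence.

0

No occurrence of ATCGAT is present in the sequence.
ClaI does not cut: 0 sites.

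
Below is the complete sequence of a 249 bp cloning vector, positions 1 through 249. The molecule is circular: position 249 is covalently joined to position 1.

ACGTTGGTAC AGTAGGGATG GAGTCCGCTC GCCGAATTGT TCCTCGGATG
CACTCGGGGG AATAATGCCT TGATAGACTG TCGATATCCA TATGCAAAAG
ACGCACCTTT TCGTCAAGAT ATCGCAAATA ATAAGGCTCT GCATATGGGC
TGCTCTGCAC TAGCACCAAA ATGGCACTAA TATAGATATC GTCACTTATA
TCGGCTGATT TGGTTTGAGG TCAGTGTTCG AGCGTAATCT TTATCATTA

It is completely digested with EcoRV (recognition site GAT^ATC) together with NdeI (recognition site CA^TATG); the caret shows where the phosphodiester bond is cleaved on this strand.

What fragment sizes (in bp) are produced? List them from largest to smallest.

147, 44, 30, 23, 5 bp

EcoRV sites (GATATC) start at positions 83, 118, 185.
EcoRV cuts after base 3 of each site, so after positions 85, 120, 187.
NdeI sites (CATATG) start at positions 89, 142.
NdeI cuts after base 2 of each site, so after positions 90, 143.
Combined cut positions: 85, 90, 120, 143, 187.
Circular molecule, 5 cuts → 5 fragments:
  86–90 → 5 bp
  91–120 → 30 bp
  121–143 → 23 bp
  144–187 → 44 bp
  188–249 then 1–85 → 62 + 85 = 147 bp
Sorted largest to smallest: 147, 44, 30, 23, 5 bp.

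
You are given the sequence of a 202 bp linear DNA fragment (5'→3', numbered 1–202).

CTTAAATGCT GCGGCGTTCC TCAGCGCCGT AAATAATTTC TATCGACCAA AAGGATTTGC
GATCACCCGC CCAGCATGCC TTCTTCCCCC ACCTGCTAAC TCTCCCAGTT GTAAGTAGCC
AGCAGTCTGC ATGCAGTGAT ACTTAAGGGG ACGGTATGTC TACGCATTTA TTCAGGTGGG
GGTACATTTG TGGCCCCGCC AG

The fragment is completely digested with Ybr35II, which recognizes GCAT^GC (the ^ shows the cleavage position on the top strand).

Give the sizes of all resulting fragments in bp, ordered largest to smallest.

77, 70, 55 bp

Ybr35II sites (GCATGC) start at positions 74, 129.
Ybr35II cuts after base 4 of each site, so after positions 77, 132.
Linear molecule, 2 cuts → 3 fragments:
  1–77 → 77 bp
  78–132 → 55 bp
  133–202 → 70 bp
Sorted largest to smallest: 77, 70, 55 bp.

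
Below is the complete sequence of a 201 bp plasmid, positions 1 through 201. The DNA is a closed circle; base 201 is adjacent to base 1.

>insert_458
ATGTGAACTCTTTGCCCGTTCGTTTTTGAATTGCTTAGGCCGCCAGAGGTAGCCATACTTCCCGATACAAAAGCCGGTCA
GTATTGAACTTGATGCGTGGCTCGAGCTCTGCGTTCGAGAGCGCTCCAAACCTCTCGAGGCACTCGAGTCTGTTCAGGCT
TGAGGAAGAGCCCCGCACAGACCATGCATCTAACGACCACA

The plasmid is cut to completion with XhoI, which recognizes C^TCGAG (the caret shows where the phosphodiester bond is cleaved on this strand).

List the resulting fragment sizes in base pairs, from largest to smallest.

XhoI sites (CTCGAG) start at positions 101, 134, 143.
XhoI cuts after the first base of each site, so after positions 101, 134, 143.
Circular molecule, 3 cuts → 3 fragments:
  102–134 → 33 bp
  135–143 → 9 bp
  144–201 then 1–101 → 58 + 101 = 159 bp
Sorted largest to smallest: 159, 33, 9 bp.

159, 33, 9 bp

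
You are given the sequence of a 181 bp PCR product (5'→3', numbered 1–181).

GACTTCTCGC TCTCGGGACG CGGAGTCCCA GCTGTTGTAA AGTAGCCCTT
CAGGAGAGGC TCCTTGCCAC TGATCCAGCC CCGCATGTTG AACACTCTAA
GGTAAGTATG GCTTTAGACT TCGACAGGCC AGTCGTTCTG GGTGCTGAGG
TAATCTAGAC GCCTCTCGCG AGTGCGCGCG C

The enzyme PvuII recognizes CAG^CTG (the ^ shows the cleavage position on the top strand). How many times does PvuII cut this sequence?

1

CAGCTG occurs starting at position 29.
PvuII cuts at 1 site.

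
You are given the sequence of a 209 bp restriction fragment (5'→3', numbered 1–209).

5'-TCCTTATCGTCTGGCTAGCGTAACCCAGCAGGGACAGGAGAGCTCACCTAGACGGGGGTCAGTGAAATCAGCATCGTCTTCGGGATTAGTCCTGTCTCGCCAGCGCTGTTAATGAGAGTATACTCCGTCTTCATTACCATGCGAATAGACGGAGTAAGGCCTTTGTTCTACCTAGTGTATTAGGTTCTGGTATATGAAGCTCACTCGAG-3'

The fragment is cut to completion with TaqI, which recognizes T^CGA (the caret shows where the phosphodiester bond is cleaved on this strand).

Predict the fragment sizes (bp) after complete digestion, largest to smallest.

205, 4 bp

The TaqI site (TCGA) starts at position 205.
TaqI cuts after the first base of each site, so after position 205.
Linear molecule, 1 cut → 2 fragments:
  1–205 → 205 bp
  206–209 → 4 bp
Sorted largest to smallest: 205, 4 bp.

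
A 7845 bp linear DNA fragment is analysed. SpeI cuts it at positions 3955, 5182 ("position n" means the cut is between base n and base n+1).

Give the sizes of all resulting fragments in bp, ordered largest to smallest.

3955, 2663, 1227 bp

Linear molecule, 2 cuts → 3 fragments:
  3955 − 0 = 3955 bp
  5182 − 3955 = 1227 bp
  7845 − 5182 = 2663 bp
Sorted largest to smallest: 3955, 2663, 1227 bp.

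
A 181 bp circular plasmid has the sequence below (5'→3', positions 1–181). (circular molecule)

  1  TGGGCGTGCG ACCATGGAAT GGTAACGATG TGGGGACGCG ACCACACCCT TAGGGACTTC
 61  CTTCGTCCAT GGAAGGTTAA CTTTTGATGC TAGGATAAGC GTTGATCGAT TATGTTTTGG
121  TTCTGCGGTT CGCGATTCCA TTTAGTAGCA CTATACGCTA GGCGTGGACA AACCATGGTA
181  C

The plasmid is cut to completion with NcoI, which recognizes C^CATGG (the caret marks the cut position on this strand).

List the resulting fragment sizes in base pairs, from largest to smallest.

106, 55, 20 bp

NcoI sites (CCATGG) start at positions 12, 67, 173.
NcoI cuts after the first base of each site, so after positions 12, 67, 173.
Circular molecule, 3 cuts → 3 fragments:
  13–67 → 55 bp
  68–173 → 106 bp
  174–181 then 1–12 → 8 + 12 = 20 bp
Sorted largest to smallest: 106, 55, 20 bp.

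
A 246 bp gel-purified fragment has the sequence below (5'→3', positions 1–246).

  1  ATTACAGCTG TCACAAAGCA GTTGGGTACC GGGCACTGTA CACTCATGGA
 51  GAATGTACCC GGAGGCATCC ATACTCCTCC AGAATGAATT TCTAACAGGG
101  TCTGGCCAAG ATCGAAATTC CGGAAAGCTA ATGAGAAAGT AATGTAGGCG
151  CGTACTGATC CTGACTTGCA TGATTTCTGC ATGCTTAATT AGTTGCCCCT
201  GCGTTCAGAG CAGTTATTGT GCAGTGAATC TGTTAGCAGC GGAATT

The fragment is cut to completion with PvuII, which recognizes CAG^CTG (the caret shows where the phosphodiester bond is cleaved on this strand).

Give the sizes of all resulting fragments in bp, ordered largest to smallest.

239, 7 bp

The PvuII site (CAGCTG) starts at position 5.
PvuII cuts after base 3 of each site, so after position 7.
Linear molecule, 1 cut → 2 fragments:
  1–7 → 7 bp
  8–246 → 239 bp
Sorted largest to smallest: 239, 7 bp.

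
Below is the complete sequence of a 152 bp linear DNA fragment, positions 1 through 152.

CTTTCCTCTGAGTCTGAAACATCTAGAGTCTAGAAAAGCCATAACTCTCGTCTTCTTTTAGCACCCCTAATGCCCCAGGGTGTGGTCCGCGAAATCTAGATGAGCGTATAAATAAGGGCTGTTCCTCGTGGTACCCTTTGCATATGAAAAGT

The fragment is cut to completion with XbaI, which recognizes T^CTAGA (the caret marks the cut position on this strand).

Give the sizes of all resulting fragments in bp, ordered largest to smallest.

XbaI sites (TCTAGA) start at positions 22, 29, 95.
XbaI cuts after the first base of each site, so after positions 22, 29, 95.
Linear molecule, 3 cuts → 4 fragments:
  1–22 → 22 bp
  23–29 → 7 bp
  30–95 → 66 bp
  96–152 → 57 bp
Sorted largest to smallest: 66, 57, 22, 7 bp.

66, 57, 22, 7 bp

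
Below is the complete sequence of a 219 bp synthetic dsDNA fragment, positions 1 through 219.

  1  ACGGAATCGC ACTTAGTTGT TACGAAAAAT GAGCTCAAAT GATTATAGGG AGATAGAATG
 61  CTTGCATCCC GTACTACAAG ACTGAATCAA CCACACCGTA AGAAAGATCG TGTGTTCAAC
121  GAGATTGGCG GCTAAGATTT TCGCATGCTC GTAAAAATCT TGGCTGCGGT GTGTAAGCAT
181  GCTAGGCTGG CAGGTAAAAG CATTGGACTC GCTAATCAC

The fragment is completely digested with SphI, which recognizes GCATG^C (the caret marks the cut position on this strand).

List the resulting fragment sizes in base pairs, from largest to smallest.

SphI sites (GCATGC) start at positions 143, 177.
SphI cuts after base 5 of each site (before the last base), so after positions 147, 181.
Linear molecule, 2 cuts → 3 fragments:
  1–147 → 147 bp
  148–181 → 34 bp
  182–219 → 38 bp
Sorted largest to smallest: 147, 38, 34 bp.

147, 38, 34 bp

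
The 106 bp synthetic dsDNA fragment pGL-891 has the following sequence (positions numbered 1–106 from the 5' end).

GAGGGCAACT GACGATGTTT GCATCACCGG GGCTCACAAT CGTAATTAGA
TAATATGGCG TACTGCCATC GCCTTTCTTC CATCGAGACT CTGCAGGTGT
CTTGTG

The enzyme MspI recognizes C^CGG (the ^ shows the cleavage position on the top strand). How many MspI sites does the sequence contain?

CCGG occurs starting at position 27.
MspI cuts at 1 site.

1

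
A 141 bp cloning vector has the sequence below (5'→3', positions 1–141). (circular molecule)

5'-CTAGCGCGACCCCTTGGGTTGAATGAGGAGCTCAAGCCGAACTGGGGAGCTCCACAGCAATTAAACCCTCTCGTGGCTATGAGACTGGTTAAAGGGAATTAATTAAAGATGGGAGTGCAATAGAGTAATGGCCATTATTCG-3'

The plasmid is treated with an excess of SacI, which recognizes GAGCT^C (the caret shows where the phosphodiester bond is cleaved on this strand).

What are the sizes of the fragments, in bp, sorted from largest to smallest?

122, 19 bp

SacI sites (GAGCTC) start at positions 28, 47.
SacI cuts after base 5 of each site (before the last base), so after positions 32, 51.
Circular molecule, 2 cuts → 2 fragments:
  33–51 → 19 bp
  52–141 then 1–32 → 90 + 32 = 122 bp
Sorted largest to smallest: 122, 19 bp.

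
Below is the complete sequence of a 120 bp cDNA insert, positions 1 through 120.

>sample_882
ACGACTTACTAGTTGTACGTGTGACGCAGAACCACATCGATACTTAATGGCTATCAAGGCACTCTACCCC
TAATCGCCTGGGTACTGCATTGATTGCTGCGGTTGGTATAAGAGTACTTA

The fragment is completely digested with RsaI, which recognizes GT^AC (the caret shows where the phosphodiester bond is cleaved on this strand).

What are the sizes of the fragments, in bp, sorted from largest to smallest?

67, 32, 16, 5 bp

RsaI sites (GTAC) start at positions 15, 82, 114.
RsaI cuts after base 2 of each site, so after positions 16, 83, 115.
Linear molecule, 3 cuts → 4 fragments:
  1–16 → 16 bp
  17–83 → 67 bp
  84–115 → 32 bp
  116–120 → 5 bp
Sorted largest to smallest: 67, 32, 16, 5 bp.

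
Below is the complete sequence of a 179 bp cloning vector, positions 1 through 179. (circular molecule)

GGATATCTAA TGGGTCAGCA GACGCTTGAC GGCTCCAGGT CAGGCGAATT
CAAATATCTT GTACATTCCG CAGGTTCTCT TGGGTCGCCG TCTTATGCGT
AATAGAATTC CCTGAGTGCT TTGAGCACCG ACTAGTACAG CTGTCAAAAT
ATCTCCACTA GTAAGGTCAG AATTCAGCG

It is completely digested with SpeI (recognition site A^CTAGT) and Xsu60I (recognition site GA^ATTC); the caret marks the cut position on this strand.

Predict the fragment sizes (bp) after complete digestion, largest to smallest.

59, 55, 26, 25, 14 bp

SpeI sites (ACTAGT) start at positions 131, 157.
SpeI cuts after the first base of each site, so after positions 131, 157.
Xsu60I sites (GAATTC) start at positions 46, 105, 170.
Xsu60I cuts after base 2 of each site, so after positions 47, 106, 171.
Combined cut positions: 47, 106, 131, 157, 171.
Circular molecule, 5 cuts → 5 fragments:
  48–106 → 59 bp
  107–131 → 25 bp
  132–157 → 26 bp
  158–171 → 14 bp
  172–179 then 1–47 → 8 + 47 = 55 bp
Sorted largest to smallest: 59, 55, 26, 25, 14 bp.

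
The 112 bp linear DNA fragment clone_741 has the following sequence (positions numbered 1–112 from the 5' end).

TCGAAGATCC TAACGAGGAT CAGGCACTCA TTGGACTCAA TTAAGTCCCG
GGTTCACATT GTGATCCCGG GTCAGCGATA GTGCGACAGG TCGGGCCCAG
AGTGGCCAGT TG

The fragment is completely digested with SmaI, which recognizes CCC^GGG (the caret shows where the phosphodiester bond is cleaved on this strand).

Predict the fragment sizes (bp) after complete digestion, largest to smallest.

SmaI sites (CCCGGG) start at positions 47, 66.
SmaI cuts after base 3 of each site, so after positions 49, 68.
Linear molecule, 2 cuts → 3 fragments:
  1–49 → 49 bp
  50–68 → 19 bp
  69–112 → 44 bp
Sorted largest to smallest: 49, 44, 19 bp.

49, 44, 19 bp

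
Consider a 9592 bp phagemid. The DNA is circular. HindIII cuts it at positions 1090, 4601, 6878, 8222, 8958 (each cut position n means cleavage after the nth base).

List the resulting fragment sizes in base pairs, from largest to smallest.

3511, 2277, 1724, 1344, 736 bp

Circular molecule, 5 cuts → 5 fragments:
  4601 − 1090 = 3511 bp
  6878 − 4601 = 2277 bp
  8222 − 6878 = 1344 bp
  8958 − 8222 = 736 bp
  wrap: 9592 − 8958 + 1090 = 1724 bp
Sorted largest to smallest: 3511, 2277, 1724, 1344, 736 bp.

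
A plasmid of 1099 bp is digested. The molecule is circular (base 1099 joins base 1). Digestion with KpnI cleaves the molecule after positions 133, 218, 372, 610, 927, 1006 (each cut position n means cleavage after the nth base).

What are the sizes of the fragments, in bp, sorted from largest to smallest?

317, 238, 226, 154, 85, 79 bp

Circular molecule, 6 cuts → 6 fragments:
  218 − 133 = 85 bp
  372 − 218 = 154 bp
  610 − 372 = 238 bp
  927 − 610 = 317 bp
  1006 − 927 = 79 bp
  wrap: 1099 − 1006 + 133 = 226 bp
Sorted largest to smallest: 317, 238, 226, 154, 85, 79 bp.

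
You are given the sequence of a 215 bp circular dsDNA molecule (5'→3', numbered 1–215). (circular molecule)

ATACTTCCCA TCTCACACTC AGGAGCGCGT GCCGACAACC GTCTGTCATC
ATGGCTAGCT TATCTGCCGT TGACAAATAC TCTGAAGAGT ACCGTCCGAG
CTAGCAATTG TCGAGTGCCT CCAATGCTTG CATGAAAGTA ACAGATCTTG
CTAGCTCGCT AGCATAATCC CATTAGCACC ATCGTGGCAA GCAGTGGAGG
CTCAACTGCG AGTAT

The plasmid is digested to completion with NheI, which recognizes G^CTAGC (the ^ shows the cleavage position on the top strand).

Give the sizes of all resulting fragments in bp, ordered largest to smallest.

NheI sites (GCTAGC) start at positions 54, 100, 150, 158.
NheI cuts after the first base of each site, so after positions 54, 100, 150, 158.
Circular molecule, 4 cuts → 4 fragments:
  55–100 → 46 bp
  101–150 → 50 bp
  151–158 → 8 bp
  159–215 then 1–54 → 57 + 54 = 111 bp
Sorted largest to smallest: 111, 50, 46, 8 bp.

111, 50, 46, 8 bp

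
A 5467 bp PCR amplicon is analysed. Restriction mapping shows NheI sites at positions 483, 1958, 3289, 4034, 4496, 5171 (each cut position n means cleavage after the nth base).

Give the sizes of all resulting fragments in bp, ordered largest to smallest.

1475, 1331, 745, 675, 483, 462, 296 bp

Linear molecule, 6 cuts → 7 fragments:
  483 − 0 = 483 bp
  1958 − 483 = 1475 bp
  3289 − 1958 = 1331 bp
  4034 − 3289 = 745 bp
  4496 − 4034 = 462 bp
  5171 − 4496 = 675 bp
  5467 − 5171 = 296 bp
Sorted largest to smallest: 1475, 1331, 745, 675, 483, 462, 296 bp.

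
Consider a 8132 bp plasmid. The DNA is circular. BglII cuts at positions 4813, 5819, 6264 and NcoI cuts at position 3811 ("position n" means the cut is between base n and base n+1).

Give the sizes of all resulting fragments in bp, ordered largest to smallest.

5679, 1006, 1002, 445 bp

Combined cut positions (sorted): 3811, 4813, 5819, 6264.
Circular molecule, 4 cuts → 4 fragments:
  4813 − 3811 = 1002 bp
  5819 − 4813 = 1006 bp
  6264 − 5819 = 445 bp
  wrap: 8132 − 6264 + 3811 = 5679 bp
Sorted largest to smallest: 5679, 1006, 1002, 445 bp.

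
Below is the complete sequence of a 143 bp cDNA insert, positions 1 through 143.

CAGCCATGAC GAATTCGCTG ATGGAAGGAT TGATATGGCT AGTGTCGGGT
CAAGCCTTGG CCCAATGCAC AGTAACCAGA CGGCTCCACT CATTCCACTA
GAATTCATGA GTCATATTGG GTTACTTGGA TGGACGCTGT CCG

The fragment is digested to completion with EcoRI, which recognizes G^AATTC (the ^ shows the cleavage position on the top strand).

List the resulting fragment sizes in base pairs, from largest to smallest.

90, 42, 11 bp

EcoRI sites (GAATTC) start at positions 11, 101.
EcoRI cuts after the first base of each site, so after positions 11, 101.
Linear molecule, 2 cuts → 3 fragments:
  1–11 → 11 bp
  12–101 → 90 bp
  102–143 → 42 bp
Sorted largest to smallest: 90, 42, 11 bp.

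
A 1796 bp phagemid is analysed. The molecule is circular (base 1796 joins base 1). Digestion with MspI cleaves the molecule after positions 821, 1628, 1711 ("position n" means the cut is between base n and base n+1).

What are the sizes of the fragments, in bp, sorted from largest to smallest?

Circular molecule, 3 cuts → 3 fragments:
  1628 − 821 = 807 bp
  1711 − 1628 = 83 bp
  wrap: 1796 − 1711 + 821 = 906 bp
Sorted largest to smallest: 906, 807, 83 bp.

906, 807, 83 bp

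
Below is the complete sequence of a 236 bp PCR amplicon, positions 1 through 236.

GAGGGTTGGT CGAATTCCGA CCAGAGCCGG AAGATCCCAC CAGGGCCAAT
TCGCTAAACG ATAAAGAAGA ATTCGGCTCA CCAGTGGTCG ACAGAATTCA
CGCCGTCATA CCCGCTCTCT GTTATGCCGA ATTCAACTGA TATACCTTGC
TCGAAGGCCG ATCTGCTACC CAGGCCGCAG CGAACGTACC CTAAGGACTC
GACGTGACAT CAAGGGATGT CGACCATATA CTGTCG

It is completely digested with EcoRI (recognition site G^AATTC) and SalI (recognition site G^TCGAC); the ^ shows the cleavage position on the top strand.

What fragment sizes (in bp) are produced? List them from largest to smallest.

90, 57, 35, 18, 17, 12, 7 bp

EcoRI sites (GAATTC) start at positions 12, 69, 94, 129.
EcoRI cuts after the first base of each site, so after positions 12, 69, 94, 129.
SalI sites (GTCGAC) start at positions 87, 219.
SalI cuts after the first base of each site, so after positions 87, 219.
Combined cut positions: 12, 69, 87, 94, 129, 219.
Linear molecule, 6 cuts → 7 fragments:
  1–12 → 12 bp
  13–69 → 57 bp
  70–87 → 18 bp
  88–94 → 7 bp
  95–129 → 35 bp
  130–219 → 90 bp
  220–236 → 17 bp
Sorted largest to smallest: 90, 57, 35, 18, 17, 12, 7 bp.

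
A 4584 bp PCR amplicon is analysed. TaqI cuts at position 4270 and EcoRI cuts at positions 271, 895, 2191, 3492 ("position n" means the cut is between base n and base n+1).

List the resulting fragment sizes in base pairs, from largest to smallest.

1301, 1296, 778, 624, 314, 271 bp

Combined cut positions (sorted): 271, 895, 2191, 3492, 4270.
Linear molecule, 5 cuts → 6 fragments:
  271 − 0 = 271 bp
  895 − 271 = 624 bp
  2191 − 895 = 1296 bp
  3492 − 2191 = 1301 bp
  4270 − 3492 = 778 bp
  4584 − 4270 = 314 bp
Sorted largest to smallest: 1301, 1296, 778, 624, 314, 271 bp.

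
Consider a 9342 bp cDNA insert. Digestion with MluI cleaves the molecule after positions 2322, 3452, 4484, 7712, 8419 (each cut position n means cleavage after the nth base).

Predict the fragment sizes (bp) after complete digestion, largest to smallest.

3228, 2322, 1130, 1032, 923, 707 bp

Linear molecule, 5 cuts → 6 fragments:
  2322 − 0 = 2322 bp
  3452 − 2322 = 1130 bp
  4484 − 3452 = 1032 bp
  7712 − 4484 = 3228 bp
  8419 − 7712 = 707 bp
  9342 − 8419 = 923 bp
Sorted largest to smallest: 3228, 2322, 1130, 1032, 923, 707 bp.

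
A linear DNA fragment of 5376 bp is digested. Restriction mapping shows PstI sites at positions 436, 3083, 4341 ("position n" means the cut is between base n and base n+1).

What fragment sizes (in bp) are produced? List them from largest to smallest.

2647, 1258, 1035, 436 bp

Linear molecule, 3 cuts → 4 fragments:
  436 − 0 = 436 bp
  3083 − 436 = 2647 bp
  4341 − 3083 = 1258 bp
  5376 − 4341 = 1035 bp
Sorted largest to smallest: 2647, 1258, 1035, 436 bp.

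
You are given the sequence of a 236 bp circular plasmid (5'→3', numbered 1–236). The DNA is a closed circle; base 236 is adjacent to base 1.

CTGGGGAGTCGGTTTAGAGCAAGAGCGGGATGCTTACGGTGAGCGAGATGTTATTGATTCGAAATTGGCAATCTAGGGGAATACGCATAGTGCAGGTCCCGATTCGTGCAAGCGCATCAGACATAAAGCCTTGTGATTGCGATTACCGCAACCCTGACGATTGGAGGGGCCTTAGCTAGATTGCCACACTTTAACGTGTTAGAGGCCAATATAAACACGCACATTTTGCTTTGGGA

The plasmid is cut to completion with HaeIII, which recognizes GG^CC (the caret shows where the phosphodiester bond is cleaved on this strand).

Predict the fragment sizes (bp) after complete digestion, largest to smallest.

HaeIII sites (GGCC) start at positions 168, 204.
HaeIII cuts after base 2 of each site, so after positions 169, 205.
Circular molecule, 2 cuts → 2 fragments:
  170–205 → 36 bp
  206–236 then 1–169 → 31 + 169 = 200 bp
Sorted largest to smallest: 200, 36 bp.

200, 36 bp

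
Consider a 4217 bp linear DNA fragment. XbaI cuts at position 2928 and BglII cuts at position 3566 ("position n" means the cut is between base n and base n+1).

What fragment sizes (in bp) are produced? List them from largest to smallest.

Combined cut positions (sorted): 2928, 3566.
Linear molecule, 2 cuts → 3 fragments:
  2928 − 0 = 2928 bp
  3566 − 2928 = 638 bp
  4217 − 3566 = 651 bp
Sorted largest to smallest: 2928, 651, 638 bp.

2928, 651, 638 bp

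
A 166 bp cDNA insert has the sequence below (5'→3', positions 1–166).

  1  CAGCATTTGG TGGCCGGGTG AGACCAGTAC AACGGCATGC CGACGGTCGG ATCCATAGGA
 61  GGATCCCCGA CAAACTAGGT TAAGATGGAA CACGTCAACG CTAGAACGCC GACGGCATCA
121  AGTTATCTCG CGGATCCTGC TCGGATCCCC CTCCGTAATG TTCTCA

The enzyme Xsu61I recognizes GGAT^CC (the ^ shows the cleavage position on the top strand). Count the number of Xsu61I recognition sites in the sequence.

GGATCC occurs starting at positions 49, 61, 132, 143.
Xsu61I cuts at 4 sites.

4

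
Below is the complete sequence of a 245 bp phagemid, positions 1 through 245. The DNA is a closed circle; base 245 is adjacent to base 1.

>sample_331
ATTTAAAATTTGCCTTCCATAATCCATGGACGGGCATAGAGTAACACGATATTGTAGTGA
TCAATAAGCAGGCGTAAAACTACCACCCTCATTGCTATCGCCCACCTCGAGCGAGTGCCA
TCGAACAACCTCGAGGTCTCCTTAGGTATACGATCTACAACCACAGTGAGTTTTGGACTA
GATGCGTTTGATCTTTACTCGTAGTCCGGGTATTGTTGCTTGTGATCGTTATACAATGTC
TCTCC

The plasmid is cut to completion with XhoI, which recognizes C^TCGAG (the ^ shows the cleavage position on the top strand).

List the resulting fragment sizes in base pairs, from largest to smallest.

XhoI sites (CTCGAG) start at positions 106, 130.
XhoI cuts after the first base of each site, so after positions 106, 130.
Circular molecule, 2 cuts → 2 fragments:
  107–130 → 24 bp
  131–245 then 1–106 → 115 + 106 = 221 bp
Sorted largest to smallest: 221, 24 bp.

221, 24 bp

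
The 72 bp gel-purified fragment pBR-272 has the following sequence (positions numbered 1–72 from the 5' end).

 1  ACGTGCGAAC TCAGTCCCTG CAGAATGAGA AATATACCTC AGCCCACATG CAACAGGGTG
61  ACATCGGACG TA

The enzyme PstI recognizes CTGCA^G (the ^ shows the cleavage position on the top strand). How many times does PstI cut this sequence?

1

CTGCAG occurs starting at position 18.
PstI cuts at 1 site.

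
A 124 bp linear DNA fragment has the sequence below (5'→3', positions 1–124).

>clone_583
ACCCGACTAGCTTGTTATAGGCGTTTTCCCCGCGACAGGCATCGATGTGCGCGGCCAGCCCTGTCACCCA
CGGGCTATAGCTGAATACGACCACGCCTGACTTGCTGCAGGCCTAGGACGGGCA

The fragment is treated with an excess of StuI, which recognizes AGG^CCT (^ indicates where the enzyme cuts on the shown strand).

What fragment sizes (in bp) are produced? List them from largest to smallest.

The StuI site (AGGCCT) starts at position 109.
StuI cuts after base 3 of each site, so after position 111.
Linear molecule, 1 cut → 2 fragments:
  1–111 → 111 bp
  112–124 → 13 bp
Sorted largest to smallest: 111, 13 bp.

111, 13 bp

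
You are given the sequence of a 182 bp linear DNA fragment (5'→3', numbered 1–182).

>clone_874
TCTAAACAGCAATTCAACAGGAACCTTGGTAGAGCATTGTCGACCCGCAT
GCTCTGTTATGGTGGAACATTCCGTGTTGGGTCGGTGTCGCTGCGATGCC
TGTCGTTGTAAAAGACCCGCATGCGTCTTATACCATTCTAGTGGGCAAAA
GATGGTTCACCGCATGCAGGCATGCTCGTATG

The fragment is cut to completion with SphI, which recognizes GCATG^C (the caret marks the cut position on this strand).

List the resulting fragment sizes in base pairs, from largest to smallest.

72, 51, 43, 8, 8 bp

SphI sites (GCATGC) start at positions 47, 119, 162, 170.
SphI cuts after base 5 of each site (before the last base), so after positions 51, 123, 166, 174.
Linear molecule, 4 cuts → 5 fragments:
  1–51 → 51 bp
  52–123 → 72 bp
  124–166 → 43 bp
  167–174 → 8 bp
  175–182 → 8 bp
Sorted largest to smallest: 72, 51, 43, 8, 8 bp.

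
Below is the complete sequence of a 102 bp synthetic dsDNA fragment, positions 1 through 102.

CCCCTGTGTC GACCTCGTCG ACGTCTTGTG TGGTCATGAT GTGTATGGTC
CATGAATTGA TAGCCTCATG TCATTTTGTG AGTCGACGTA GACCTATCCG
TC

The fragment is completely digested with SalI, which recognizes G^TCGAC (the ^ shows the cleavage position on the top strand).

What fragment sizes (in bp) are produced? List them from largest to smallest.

SalI sites (GTCGAC) start at positions 8, 17, 82.
SalI cuts after the first base of each site, so after positions 8, 17, 82.
Linear molecule, 3 cuts → 4 fragments:
  1–8 → 8 bp
  9–17 → 9 bp
  18–82 → 65 bp
  83–102 → 20 bp
Sorted largest to smallest: 65, 20, 9, 8 bp.

65, 20, 9, 8 bp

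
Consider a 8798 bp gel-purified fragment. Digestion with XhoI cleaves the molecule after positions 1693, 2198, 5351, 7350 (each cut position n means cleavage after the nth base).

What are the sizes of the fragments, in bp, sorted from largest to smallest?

Linear molecule, 4 cuts → 5 fragments:
  1693 − 0 = 1693 bp
  2198 − 1693 = 505 bp
  5351 − 2198 = 3153 bp
  7350 − 5351 = 1999 bp
  8798 − 7350 = 1448 bp
Sorted largest to smallest: 3153, 1999, 1693, 1448, 505 bp.

3153, 1999, 1693, 1448, 505 bp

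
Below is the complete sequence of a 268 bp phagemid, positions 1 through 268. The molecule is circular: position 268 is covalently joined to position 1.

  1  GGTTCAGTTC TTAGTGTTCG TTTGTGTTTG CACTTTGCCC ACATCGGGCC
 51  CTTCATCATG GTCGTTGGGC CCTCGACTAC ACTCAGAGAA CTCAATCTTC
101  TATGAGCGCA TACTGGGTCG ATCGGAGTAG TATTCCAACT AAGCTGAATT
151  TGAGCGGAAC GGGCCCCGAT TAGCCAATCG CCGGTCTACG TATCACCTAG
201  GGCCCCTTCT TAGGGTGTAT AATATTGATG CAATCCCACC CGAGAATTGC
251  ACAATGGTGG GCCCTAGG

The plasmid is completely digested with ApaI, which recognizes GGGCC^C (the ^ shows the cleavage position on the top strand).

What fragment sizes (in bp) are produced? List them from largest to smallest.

94, 59, 55, 39, 21 bp

ApaI sites (GGGCCC) start at positions 46, 67, 161, 200, 259.
ApaI cuts after base 5 of each site (before the last base), so after positions 50, 71, 165, 204, 263.
Circular molecule, 5 cuts → 5 fragments:
  51–71 → 21 bp
  72–165 → 94 bp
  166–204 → 39 bp
  205–263 → 59 bp
  264–268 then 1–50 → 5 + 50 = 55 bp
Sorted largest to smallest: 94, 59, 55, 39, 21 bp.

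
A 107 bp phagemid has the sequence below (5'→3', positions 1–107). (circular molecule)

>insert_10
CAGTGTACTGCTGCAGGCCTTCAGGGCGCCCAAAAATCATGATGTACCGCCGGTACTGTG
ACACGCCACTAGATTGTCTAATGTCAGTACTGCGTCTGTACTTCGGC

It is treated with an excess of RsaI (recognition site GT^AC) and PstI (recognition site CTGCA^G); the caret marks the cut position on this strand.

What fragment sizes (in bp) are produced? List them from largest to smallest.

34, 30, 14, 11, 9, 9 bp

RsaI sites (GTAC) start at positions 5, 44, 53, 87, 98.
RsaI cuts after base 2 of each site, so after positions 6, 45, 54, 88, 99.
The PstI site (CTGCAG) starts at position 11.
PstI cuts after base 5 of each site (before the last base), so after position 15.
Combined cut positions: 6, 15, 45, 54, 88, 99.
Circular molecule, 6 cuts → 6 fragments:
  7–15 → 9 bp
  16–45 → 30 bp
  46–54 → 9 bp
  55–88 → 34 bp
  89–99 → 11 bp
  100–107 then 1–6 → 8 + 6 = 14 bp
Sorted largest to smallest: 34, 30, 14, 11, 9, 9 bp.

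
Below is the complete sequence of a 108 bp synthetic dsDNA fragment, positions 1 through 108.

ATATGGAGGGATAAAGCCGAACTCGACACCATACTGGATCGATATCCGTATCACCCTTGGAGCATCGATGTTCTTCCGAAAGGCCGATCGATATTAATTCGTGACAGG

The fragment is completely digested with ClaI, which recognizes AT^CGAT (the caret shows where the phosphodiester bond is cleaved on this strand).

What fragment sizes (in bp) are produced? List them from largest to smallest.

ClaI sites (ATCGAT) start at positions 38, 64, 87.
ClaI cuts after base 2 of each site, so after positions 39, 65, 88.
Linear molecule, 3 cuts → 4 fragments:
  1–39 → 39 bp
  40–65 → 26 bp
  66–88 → 23 bp
  89–108 → 20 bp
Sorted largest to smallest: 39, 26, 23, 20 bp.

39, 26, 23, 20 bp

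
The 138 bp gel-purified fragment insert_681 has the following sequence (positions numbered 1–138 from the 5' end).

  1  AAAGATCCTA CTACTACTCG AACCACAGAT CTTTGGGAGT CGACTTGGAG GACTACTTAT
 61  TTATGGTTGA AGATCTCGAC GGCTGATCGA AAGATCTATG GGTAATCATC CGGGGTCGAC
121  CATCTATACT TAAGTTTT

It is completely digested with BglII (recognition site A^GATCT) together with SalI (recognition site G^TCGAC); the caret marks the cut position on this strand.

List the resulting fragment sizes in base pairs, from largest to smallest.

BglII sites (AGATCT) start at positions 27, 71, 92.
BglII cuts after the first base of each site, so after positions 27, 71, 92.
SalI sites (GTCGAC) start at positions 39, 115.
SalI cuts after the first base of each site, so after positions 39, 115.
Combined cut positions: 27, 39, 71, 92, 115.
Linear molecule, 5 cuts → 6 fragments:
  1–27 → 27 bp
  28–39 → 12 bp
  40–71 → 32 bp
  72–92 → 21 bp
  93–115 → 23 bp
  116–138 → 23 bp
Sorted largest to smallest: 32, 27, 23, 23, 21, 12 bp.

32, 27, 23, 23, 21, 12 bp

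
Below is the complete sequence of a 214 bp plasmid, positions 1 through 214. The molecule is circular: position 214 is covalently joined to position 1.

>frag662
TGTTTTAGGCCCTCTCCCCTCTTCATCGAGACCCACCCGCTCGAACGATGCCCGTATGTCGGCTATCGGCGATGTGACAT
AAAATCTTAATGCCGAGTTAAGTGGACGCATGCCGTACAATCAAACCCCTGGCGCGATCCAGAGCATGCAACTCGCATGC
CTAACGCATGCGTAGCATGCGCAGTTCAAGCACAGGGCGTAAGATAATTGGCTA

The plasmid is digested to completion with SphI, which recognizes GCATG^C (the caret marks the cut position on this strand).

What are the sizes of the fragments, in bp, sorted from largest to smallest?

147, 36, 11, 11, 9 bp

SphI sites (GCATGC) start at positions 108, 144, 155, 166, 175.
SphI cuts after base 5 of each site (before the last base), so after positions 112, 148, 159, 170, 179.
Circular molecule, 5 cuts → 5 fragments:
  113–148 → 36 bp
  149–159 → 11 bp
  160–170 → 11 bp
  171–179 → 9 bp
  180–214 then 1–112 → 35 + 112 = 147 bp
Sorted largest to smallest: 147, 36, 11, 11, 9 bp.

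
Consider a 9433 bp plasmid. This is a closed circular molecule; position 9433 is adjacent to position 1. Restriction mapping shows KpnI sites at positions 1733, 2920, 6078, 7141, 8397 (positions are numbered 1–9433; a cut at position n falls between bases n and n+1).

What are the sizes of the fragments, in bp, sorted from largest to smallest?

3158, 2769, 1256, 1187, 1063 bp

Circular molecule, 5 cuts → 5 fragments:
  2920 − 1733 = 1187 bp
  6078 − 2920 = 3158 bp
  7141 − 6078 = 1063 bp
  8397 − 7141 = 1256 bp
  wrap: 9433 − 8397 + 1733 = 2769 bp
Sorted largest to smallest: 3158, 2769, 1256, 1187, 1063 bp.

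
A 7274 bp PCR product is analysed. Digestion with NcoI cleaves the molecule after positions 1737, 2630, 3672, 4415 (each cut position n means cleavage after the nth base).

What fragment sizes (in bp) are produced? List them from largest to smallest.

Linear molecule, 4 cuts → 5 fragments:
  1737 − 0 = 1737 bp
  2630 − 1737 = 893 bp
  3672 − 2630 = 1042 bp
  4415 − 3672 = 743 bp
  7274 − 4415 = 2859 bp
Sorted largest to smallest: 2859, 1737, 1042, 893, 743 bp.

2859, 1737, 1042, 893, 743 bp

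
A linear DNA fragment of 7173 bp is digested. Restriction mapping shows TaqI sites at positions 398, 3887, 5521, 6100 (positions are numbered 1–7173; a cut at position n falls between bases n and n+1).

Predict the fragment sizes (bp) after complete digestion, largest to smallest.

Linear molecule, 4 cuts → 5 fragments:
  398 − 0 = 398 bp
  3887 − 398 = 3489 bp
  5521 − 3887 = 1634 bp
  6100 − 5521 = 579 bp
  7173 − 6100 = 1073 bp
Sorted largest to smallest: 3489, 1634, 1073, 579, 398 bp.

3489, 1634, 1073, 579, 398 bp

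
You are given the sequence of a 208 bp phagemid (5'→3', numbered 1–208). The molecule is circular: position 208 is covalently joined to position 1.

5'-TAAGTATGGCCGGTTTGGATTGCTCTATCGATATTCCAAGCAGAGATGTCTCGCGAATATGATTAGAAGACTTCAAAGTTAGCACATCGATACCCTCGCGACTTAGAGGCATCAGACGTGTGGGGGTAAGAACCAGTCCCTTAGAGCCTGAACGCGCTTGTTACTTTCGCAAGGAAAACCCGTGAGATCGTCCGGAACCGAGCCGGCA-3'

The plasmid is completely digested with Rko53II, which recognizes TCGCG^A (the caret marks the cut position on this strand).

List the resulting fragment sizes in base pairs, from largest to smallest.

Rko53II sites (TCGCGA) start at positions 51, 96.
Rko53II cuts after base 5 of each site (before the last base), so after positions 55, 100.
Circular molecule, 2 cuts → 2 fragments:
  56–100 → 45 bp
  101–208 then 1–55 → 108 + 55 = 163 bp
Sorted largest to smallest: 163, 45 bp.

163, 45 bp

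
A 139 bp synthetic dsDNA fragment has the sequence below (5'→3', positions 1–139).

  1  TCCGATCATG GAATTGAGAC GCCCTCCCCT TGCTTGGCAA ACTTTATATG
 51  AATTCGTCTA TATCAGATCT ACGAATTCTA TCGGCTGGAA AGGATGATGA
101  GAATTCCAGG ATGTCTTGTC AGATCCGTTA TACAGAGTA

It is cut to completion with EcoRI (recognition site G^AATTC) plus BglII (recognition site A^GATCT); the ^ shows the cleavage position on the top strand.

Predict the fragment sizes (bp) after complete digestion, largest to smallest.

50, 38, 28, 15, 8 bp

EcoRI sites (GAATTC) start at positions 50, 73, 101.
EcoRI cuts after the first base of each site, so after positions 50, 73, 101.
The BglII site (AGATCT) starts at position 65.
BglII cuts after the first base of each site, so after position 65.
Combined cut positions: 50, 65, 73, 101.
Linear molecule, 4 cuts → 5 fragments:
  1–50 → 50 bp
  51–65 → 15 bp
  66–73 → 8 bp
  74–101 → 28 bp
  102–139 → 38 bp
Sorted largest to smallest: 50, 38, 28, 15, 8 bp.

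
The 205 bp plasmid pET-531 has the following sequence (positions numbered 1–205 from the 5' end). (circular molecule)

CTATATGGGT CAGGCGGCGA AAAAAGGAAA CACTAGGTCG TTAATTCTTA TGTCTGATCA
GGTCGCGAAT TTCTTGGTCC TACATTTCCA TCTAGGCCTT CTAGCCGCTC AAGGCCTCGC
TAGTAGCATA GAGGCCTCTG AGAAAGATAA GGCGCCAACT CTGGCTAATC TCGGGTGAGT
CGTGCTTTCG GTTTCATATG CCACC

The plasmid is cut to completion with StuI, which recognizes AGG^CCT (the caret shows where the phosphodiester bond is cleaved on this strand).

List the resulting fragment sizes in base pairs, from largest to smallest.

StuI sites (AGGCCT) start at positions 94, 112, 132.
StuI cuts after base 3 of each site, so after positions 96, 114, 134.
Circular molecule, 3 cuts → 3 fragments:
  97–114 → 18 bp
  115–134 → 20 bp
  135–205 then 1–96 → 71 + 96 = 167 bp
Sorted largest to smallest: 167, 20, 18 bp.

167, 20, 18 bp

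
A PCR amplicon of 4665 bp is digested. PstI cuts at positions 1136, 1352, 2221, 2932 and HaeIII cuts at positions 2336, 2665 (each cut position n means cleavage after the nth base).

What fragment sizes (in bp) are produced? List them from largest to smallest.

1733, 1136, 869, 329, 267, 216, 115 bp

Combined cut positions (sorted): 1136, 1352, 2221, 2336, 2665, 2932.
Linear molecule, 6 cuts → 7 fragments:
  1136 − 0 = 1136 bp
  1352 − 1136 = 216 bp
  2221 − 1352 = 869 bp
  2336 − 2221 = 115 bp
  2665 − 2336 = 329 bp
  2932 − 2665 = 267 bp
  4665 − 2932 = 1733 bp
Sorted largest to smallest: 1733, 1136, 869, 329, 267, 216, 115 bp.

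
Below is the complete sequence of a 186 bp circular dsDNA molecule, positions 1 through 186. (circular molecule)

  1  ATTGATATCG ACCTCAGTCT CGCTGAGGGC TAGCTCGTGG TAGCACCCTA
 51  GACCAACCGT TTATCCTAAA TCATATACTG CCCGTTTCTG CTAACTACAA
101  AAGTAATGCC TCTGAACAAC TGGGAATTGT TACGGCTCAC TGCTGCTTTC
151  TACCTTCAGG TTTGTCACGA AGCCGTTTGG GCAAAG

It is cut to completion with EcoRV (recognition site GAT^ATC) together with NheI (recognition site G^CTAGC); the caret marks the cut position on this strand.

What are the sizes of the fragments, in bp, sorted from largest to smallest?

The EcoRV site (GATATC) starts at position 4.
EcoRV cuts after base 3 of each site, so after position 6.
The NheI site (GCTAGC) starts at position 29.
NheI cuts after the first base of each site, so after position 29.
Combined cut positions: 6, 29.
Circular molecule, 2 cuts → 2 fragments:
  7–29 → 23 bp
  30–186 then 1–6 → 157 + 6 = 163 bp
Sorted largest to smallest: 163, 23 bp.

163, 23 bp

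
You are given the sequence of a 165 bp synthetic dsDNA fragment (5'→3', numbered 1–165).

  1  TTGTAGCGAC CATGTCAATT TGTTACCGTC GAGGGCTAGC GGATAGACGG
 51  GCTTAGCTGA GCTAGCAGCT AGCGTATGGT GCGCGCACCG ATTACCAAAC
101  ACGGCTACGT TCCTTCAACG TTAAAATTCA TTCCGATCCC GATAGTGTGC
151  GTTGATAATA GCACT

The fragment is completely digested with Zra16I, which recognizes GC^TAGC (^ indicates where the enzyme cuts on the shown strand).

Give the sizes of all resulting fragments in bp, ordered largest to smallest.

96, 36, 26, 7 bp

Zra16I sites (GCTAGC) start at positions 35, 61, 68.
Zra16I cuts after base 2 of each site, so after positions 36, 62, 69.
Linear molecule, 3 cuts → 4 fragments:
  1–36 → 36 bp
  37–62 → 26 bp
  63–69 → 7 bp
  70–165 → 96 bp
Sorted largest to smallest: 96, 36, 26, 7 bp.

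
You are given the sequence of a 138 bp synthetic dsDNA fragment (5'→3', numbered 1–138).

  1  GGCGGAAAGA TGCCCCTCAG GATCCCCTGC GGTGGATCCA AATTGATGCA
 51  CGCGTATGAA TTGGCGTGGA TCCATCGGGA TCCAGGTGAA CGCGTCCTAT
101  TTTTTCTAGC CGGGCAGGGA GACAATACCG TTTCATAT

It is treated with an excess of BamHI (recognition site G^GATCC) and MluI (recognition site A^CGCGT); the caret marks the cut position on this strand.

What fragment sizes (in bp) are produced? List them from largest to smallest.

BamHI sites (GGATCC) start at positions 20, 34, 68, 78.
BamHI cuts after the first base of each site, so after positions 20, 34, 68, 78.
MluI sites (ACGCGT) start at positions 50, 90.
MluI cuts after the first base of each site, so after positions 50, 90.
Combined cut positions: 20, 34, 50, 68, 78, 90.
Linear molecule, 6 cuts → 7 fragments:
  1–20 → 20 bp
  21–34 → 14 bp
  35–50 → 16 bp
  51–68 → 18 bp
  69–78 → 10 bp
  79–90 → 12 bp
  91–138 → 48 bp
Sorted largest to smallest: 48, 20, 18, 16, 14, 12, 10 bp.

48, 20, 18, 16, 14, 12, 10 bp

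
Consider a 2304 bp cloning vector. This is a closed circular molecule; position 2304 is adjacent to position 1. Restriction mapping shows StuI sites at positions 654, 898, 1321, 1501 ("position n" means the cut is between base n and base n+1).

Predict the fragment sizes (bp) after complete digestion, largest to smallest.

Circular molecule, 4 cuts → 4 fragments:
  898 − 654 = 244 bp
  1321 − 898 = 423 bp
  1501 − 1321 = 180 bp
  wrap: 2304 − 1501 + 654 = 1457 bp
Sorted largest to smallest: 1457, 423, 244, 180 bp.

1457, 423, 244, 180 bp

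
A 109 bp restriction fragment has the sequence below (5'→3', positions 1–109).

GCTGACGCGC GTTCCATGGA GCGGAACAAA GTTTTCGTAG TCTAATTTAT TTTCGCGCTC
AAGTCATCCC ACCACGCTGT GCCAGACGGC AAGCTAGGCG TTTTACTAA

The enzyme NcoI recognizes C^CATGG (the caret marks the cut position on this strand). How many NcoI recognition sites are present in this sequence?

1

CCATGG occurs starting at position 14.
NcoI cuts at 1 site.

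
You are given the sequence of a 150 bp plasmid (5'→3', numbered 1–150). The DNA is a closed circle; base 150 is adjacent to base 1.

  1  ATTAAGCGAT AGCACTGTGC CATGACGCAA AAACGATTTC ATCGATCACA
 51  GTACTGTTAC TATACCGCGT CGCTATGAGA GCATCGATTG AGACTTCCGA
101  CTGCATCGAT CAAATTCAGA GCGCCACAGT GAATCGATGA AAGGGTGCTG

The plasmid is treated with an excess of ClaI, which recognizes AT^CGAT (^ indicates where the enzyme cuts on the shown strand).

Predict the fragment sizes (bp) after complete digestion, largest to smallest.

58, 42, 28, 22 bp

ClaI sites (ATCGAT) start at positions 41, 83, 105, 133.
ClaI cuts after base 2 of each site, so after positions 42, 84, 106, 134.
Circular molecule, 4 cuts → 4 fragments:
  43–84 → 42 bp
  85–106 → 22 bp
  107–134 → 28 bp
  135–150 then 1–42 → 16 + 42 = 58 bp
Sorted largest to smallest: 58, 42, 28, 22 bp.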